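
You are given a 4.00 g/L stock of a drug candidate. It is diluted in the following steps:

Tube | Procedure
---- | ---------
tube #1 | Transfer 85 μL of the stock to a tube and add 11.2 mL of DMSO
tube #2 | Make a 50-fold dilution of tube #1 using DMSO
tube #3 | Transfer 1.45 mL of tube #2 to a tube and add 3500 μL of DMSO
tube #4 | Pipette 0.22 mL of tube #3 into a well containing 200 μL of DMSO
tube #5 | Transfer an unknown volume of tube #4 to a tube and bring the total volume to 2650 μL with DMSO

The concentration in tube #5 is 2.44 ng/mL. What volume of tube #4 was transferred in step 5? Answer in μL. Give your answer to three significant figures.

Step 1: 85 μL + 11.2 mL = 11285 μL total → factor 11285/85 = 132.76
Step 2: 50-fold → factor 50
Step 3: 1.45 mL + 3500 μL = 4.95 mL total → factor 4.95/1.45 = 3.4138
Step 4: 0.22 mL + 200 μL = 0.42 mL total → factor 0.42/0.22 = 1.9091
Step 5: v brought to 2650 μL → factor = 2650 μL/v
Product of known-step factors = 43263
Overall factor = 4.00 g/L / (2.44 ng/mL) = 1.6393 × 10^6
Step-5 factor = 1.6393 × 10^6 / 43263 = 37.893
v = 2650 μL / 37.893 = 69.9 μL

69.9 μL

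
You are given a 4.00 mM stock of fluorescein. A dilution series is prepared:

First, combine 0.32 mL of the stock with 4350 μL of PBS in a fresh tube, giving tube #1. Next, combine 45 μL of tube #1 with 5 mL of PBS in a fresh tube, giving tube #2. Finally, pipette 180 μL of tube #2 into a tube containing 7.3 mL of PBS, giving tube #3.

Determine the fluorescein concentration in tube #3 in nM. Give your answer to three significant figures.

Step 1: 0.32 mL + 4350 μL = 4.67 mL total → factor 4.67/0.32 = 14.594
Step 2: 45 μL + 5 mL = 5045 μL total → factor 5045/45 = 112.11
Step 3: 180 μL + 7.3 mL = 7480 μL total → factor 7480/180 = 41.556
Overall dilution factor = 14.594 × 112.11 × 41.556 = 67990
Final = 4.00 mM / 67990 = 5.883 × 10^-5 mM = 58.8 nM

58.8 nM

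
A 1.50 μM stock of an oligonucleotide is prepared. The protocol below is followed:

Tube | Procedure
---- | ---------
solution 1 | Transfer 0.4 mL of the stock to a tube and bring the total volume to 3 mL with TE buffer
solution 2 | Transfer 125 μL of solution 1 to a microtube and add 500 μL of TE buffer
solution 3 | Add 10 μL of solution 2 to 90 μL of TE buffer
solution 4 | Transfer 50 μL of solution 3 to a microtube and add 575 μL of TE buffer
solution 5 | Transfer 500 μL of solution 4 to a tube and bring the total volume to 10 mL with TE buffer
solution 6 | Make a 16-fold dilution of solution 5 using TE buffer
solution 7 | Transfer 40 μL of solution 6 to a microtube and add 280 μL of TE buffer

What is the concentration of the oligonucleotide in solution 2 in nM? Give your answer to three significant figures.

Step 1: 0.4 mL brought to 3 mL → factor 3/0.4 = 7.5
Step 2: 125 μL + 500 μL = 625 μL total → factor 625/125 = 5
Dilution factor through solution 2 = 7.5 × 5 = 37.5
[solution 2] = 1.50 μM / 37.5 = 0.04000 μM = 40.0 nM

40.0 nM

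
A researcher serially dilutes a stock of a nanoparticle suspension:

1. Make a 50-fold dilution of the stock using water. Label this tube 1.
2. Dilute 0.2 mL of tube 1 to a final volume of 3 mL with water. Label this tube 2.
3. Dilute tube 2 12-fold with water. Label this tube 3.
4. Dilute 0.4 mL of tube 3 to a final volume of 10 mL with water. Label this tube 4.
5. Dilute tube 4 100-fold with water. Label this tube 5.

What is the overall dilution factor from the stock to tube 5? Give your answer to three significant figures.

2.25 × 10^7

Step 1: 50-fold → factor 50
Step 2: 0.2 mL brought to 3 mL → factor 3/0.2 = 15
Step 3: 12-fold → factor 12
Step 4: 0.4 mL brought to 10 mL → factor 10/0.4 = 25
Step 5: 100-fold → factor 100
Overall dilution factor = 50 × 15 × 12 × 25 × 100 = 2.25 × 10^7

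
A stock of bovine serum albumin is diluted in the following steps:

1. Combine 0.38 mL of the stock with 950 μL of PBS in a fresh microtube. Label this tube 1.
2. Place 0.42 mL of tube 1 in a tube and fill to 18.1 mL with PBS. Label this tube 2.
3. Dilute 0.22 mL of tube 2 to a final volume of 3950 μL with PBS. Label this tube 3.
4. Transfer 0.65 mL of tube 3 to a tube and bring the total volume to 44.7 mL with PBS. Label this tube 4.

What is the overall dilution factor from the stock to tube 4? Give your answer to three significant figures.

1.86 × 10^5

Step 1: 0.38 mL + 950 μL = 1.33 mL total → factor 1.33/0.38 = 3.5
Step 2: 0.42 mL brought to 18.1 mL → factor 18.1/0.42 = 43.095
Step 3: 0.22 mL brought to 3950 μL → factor 3.95/0.22 = 17.955
Step 4: 0.65 mL brought to 44.7 mL → factor 44.7/0.65 = 68.769
Overall dilution factor = 3.5 × 43.095 × 17.955 × 68.769 = 1.8624 × 10^5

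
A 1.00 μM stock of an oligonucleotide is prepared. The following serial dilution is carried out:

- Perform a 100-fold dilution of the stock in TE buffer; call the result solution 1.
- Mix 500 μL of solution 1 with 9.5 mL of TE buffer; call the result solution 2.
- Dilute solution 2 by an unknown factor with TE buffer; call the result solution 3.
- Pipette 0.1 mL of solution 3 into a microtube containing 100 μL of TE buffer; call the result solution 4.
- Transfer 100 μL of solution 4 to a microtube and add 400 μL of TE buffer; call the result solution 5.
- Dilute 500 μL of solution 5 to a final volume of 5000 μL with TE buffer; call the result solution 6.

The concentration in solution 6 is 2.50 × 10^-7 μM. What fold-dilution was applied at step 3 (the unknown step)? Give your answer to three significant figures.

Step 1: 100-fold → factor 100
Step 2: 500 μL + 9.5 mL = 10000 μL total → factor 10000/500 = 20
Step 3: unknown factor x
Step 4: 0.1 mL + 100 μL = 0.2 mL total → factor 0.2/0.1 = 2
Step 5: 100 μL + 400 μL = 500 μL total → factor 500/100 = 5
Step 6: 500 μL brought to 5000 μL → factor 5000/500 = 10
Product of known-step factors = 2 × 10^5
Overall factor = 1.00 μM / (2.50 × 10^-7 μM) = 4 × 10^6
x = 4 × 10^6 / 2 × 10^5 = 20.0

20.0-fold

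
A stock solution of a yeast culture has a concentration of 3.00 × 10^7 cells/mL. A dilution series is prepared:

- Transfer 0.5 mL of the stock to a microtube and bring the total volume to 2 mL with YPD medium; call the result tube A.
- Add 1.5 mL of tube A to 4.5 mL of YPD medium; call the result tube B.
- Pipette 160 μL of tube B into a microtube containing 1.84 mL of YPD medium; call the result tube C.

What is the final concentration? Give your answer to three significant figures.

1.50 × 10^5 cells/mL

Step 1: 0.5 mL brought to 2 mL → factor 2/0.5 = 4
Step 2: 1.5 mL + 4.5 mL = 6 mL total → factor 6/1.5 = 4
Step 3: 160 μL + 1.84 mL = 2000 μL total → factor 2000/160 = 12.5
Overall dilution factor = 4 × 4 × 12.5 = 200
Final = 3.00 × 10^7 cells/mL / 200 = 1.50 × 10^5 cells/mL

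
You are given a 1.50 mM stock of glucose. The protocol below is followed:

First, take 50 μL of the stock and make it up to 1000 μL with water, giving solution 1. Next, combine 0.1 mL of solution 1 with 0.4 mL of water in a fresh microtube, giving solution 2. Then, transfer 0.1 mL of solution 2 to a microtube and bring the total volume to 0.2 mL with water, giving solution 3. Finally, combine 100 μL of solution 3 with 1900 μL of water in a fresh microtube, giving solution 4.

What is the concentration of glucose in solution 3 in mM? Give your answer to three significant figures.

Step 1: 50 μL brought to 1000 μL → factor 1000/50 = 20
Step 2: 0.1 mL + 0.4 mL = 0.5 mL total → factor 0.5/0.1 = 5
Step 3: 0.1 mL brought to 0.2 mL → factor 0.2/0.1 = 2
Dilution factor through solution 3 = 20 × 5 × 2 = 200
[solution 3] = 1.50 mM / 200 = 0.00750 mM

0.00750 mM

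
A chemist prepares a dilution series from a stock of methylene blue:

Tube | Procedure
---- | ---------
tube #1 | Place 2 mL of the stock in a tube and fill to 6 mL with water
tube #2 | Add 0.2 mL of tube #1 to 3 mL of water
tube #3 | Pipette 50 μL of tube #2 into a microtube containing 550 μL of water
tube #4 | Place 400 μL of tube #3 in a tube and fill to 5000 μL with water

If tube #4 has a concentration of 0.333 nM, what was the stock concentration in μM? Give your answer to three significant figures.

Step 1: 2 mL brought to 6 mL → factor 6/2 = 3
Step 2: 0.2 mL + 3 mL = 3.2 mL total → factor 3.2/0.2 = 16
Step 3: 50 μL + 550 μL = 600 μL total → factor 600/50 = 12
Step 4: 400 μL brought to 5000 μL → factor 5000/400 = 12.5
Overall dilution factor = 3 × 16 × 12 × 12.5 = 7200
Stock = 0.333 nM × 7200 = 2398 nM = 2.40 μM

2.40 μM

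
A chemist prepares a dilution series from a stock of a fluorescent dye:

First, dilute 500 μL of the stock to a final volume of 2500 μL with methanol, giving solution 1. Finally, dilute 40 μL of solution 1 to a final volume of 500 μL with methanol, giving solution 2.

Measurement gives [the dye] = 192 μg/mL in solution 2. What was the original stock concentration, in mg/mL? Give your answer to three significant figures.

12.0 mg/mL

Step 1: 500 μL brought to 2500 μL → factor 2500/500 = 5
Step 2: 40 μL brought to 500 μL → factor 500/40 = 12.5
Overall dilution factor = 5 × 12.5 = 62.5
Stock = 192 μg/mL × 62.5 = 1.200 × 10^4 μg/mL = 12.0 mg/mL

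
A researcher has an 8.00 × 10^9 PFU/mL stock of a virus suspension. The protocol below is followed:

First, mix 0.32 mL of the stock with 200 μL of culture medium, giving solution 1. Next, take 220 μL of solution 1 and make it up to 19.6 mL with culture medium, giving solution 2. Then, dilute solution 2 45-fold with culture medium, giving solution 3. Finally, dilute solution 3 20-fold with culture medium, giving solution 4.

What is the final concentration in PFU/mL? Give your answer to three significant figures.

Step 1: 0.32 mL + 200 μL = 0.52 mL total → factor 0.52/0.32 = 1.625
Step 2: 220 μL brought to 19.6 mL → factor 19600/220 = 89.091
Step 3: 45-fold → factor 45
Step 4: 20-fold → factor 20
Overall dilution factor = 1.625 × 89.091 × 45 × 20 = 1.303 × 10^5
Final = 8.00 × 10^9 PFU/mL / 1.303 × 10^5 = 6.14 × 10^4 PFU/mL

6.14 × 10^4 PFU/mL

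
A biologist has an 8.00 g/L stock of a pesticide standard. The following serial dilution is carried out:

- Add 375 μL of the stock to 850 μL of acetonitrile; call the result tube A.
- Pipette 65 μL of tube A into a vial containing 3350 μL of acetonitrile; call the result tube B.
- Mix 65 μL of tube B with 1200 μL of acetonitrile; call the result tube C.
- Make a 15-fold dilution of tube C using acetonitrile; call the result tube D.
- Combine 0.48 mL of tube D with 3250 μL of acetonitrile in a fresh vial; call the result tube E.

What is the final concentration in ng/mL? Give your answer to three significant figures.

20.5 ng/mL

Step 1: 375 μL + 850 μL = 1225 μL total → factor 1225/375 = 3.2667
Step 2: 65 μL + 3350 μL = 3415 μL total → factor 3415/65 = 52.538
Step 3: 65 μL + 1200 μL = 1265 μL total → factor 1265/65 = 19.462
Step 4: 15-fold → factor 15
Step 5: 0.48 mL + 3250 μL = 3.73 mL total → factor 3.73/0.48 = 7.7708
Overall dilution factor = 3.2667 × 52.538 × 19.462 × 15 × 7.7708 = 3.8933 × 10^5
Final = 8.00 g/L / 3.8933 × 10^5 = 2.055 × 10^-5 g/L = 20.5 ng/mL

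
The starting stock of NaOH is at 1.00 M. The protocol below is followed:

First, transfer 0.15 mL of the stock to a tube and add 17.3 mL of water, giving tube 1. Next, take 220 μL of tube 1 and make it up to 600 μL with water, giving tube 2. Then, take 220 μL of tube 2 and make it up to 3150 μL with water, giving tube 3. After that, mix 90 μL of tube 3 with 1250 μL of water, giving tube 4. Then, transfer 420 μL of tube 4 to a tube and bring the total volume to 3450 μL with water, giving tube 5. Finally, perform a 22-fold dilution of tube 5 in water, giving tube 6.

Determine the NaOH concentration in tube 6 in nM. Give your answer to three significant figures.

Step 1: 0.15 mL + 17.3 mL = 17.45 mL total → factor 17.45/0.15 = 116.33
Step 2: 220 μL brought to 600 μL → factor 600/220 = 2.7273
Step 3: 220 μL brought to 3150 μL → factor 3150/220 = 14.318
Step 4: 90 μL + 1250 μL = 1340 μL total → factor 1340/90 = 14.889
Step 5: 420 μL brought to 3450 μL → factor 3450/420 = 8.2143
Step 6: 22-fold → factor 22
Overall dilution factor = 116.33 × 2.7273 × 14.318 × 14.889 × 8.2143 × 22 = 1.2223 × 10^7
Final = 1.00 M / 1.2223 × 10^7 = 8.181 × 10^-8 M = 81.8 nM

81.8 nM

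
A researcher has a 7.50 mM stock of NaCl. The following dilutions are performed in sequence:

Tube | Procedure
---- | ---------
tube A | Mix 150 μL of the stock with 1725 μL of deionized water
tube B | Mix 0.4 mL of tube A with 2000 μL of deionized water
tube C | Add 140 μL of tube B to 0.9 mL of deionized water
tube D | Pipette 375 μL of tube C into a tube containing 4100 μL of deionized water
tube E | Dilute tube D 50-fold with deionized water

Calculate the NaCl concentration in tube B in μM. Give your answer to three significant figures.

Step 1: 150 μL + 1725 μL = 1875 μL total → factor 1875/150 = 12.5
Step 2: 0.4 mL + 2000 μL = 2.4 mL total → factor 2.4/0.4 = 6
Dilution factor through tube B = 12.5 × 6 = 75
[tube B] = 7.50 mM / 75 = 0.1000 mM = 100 μM

100 μM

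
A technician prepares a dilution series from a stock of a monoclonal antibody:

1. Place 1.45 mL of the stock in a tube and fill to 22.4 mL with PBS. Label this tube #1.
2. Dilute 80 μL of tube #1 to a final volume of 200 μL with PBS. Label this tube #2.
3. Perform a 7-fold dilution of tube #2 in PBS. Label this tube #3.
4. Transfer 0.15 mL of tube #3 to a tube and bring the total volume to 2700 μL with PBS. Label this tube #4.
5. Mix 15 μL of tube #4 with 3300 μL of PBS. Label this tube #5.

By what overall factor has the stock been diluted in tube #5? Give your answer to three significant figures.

Step 1: 1.45 mL brought to 22.4 mL → factor 22.4/1.45 = 15.448
Step 2: 80 μL brought to 200 μL → factor 200/80 = 2.5
Step 3: 7-fold → factor 7
Step 4: 0.15 mL brought to 2700 μL → factor 2.7/0.15 = 18
Step 5: 15 μL + 3300 μL = 3315 μL total → factor 3315/15 = 221
Overall dilution factor = 15.448 × 2.5 × 7 × 18 × 221 = 1.0754 × 10^6

1.08 × 10^6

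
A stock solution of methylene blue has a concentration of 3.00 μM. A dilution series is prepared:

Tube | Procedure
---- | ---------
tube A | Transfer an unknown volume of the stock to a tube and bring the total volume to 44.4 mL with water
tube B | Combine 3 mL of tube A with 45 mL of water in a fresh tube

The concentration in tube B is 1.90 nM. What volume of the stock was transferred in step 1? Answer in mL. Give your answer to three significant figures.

0.450 mL

Step 1: v brought to 44.4 mL → factor = 44.4 mL/v
Step 2: 3 mL + 45 mL = 48 mL total → factor 48/3 = 16
Product of known-step factors = 16
Overall factor = 3.00 μM / (1.90 nM) = 1578.9
Step-1 factor = 1578.9 / 16 = 98.684
v = 44.4 mL / 98.684 = 0.450 mL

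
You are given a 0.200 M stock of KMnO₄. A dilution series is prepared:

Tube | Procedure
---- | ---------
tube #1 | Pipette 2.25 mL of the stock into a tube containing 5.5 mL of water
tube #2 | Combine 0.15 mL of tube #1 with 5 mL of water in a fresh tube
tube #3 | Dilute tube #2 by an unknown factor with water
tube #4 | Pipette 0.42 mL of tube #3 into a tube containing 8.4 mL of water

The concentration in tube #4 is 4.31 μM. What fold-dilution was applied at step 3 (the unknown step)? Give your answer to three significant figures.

Step 1: 2.25 mL + 5.5 mL = 7.75 mL total → factor 7.75/2.25 = 3.4444
Step 2: 0.15 mL + 5 mL = 5.15 mL total → factor 5.15/0.15 = 34.333
Step 3: unknown factor x
Step 4: 0.42 mL + 8.4 mL = 8.82 mL total → factor 8.82/0.42 = 21
Product of known-step factors = 2483.4
Overall factor = 0.200 M / (4.31 μM) = 46404
x = 46404 / 2483.4 = 18.7

18.7-fold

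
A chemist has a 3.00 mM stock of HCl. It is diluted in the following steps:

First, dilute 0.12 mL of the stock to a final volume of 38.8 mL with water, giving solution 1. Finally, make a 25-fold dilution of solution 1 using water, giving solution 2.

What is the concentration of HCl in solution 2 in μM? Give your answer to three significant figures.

0.371 μM

Step 1: 0.12 mL brought to 38.8 mL → factor 38.8/0.12 = 323.33
Step 2: 25-fold → factor 25
Overall dilution factor = 323.33 × 25 = 8083.3
Final = 3.00 mM / 8083.3 = 0.0003711 mM = 0.371 μM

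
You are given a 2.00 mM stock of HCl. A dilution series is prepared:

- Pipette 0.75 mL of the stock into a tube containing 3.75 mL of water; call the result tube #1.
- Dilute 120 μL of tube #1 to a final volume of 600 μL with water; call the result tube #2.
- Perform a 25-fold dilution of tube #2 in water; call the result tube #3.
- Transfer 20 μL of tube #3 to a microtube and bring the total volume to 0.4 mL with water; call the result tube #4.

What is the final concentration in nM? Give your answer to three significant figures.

Step 1: 0.75 mL + 3.75 mL = 4.5 mL total → factor 4.5/0.75 = 6
Step 2: 120 μL brought to 600 μL → factor 600/120 = 5
Step 3: 25-fold → factor 25
Step 4: 20 μL brought to 0.4 mL → factor 400/20 = 20
Overall dilution factor = 6 × 5 × 25 × 20 = 15000
Final = 2.00 mM / 15000 = 0.0001333 mM = 133 nM

133 nM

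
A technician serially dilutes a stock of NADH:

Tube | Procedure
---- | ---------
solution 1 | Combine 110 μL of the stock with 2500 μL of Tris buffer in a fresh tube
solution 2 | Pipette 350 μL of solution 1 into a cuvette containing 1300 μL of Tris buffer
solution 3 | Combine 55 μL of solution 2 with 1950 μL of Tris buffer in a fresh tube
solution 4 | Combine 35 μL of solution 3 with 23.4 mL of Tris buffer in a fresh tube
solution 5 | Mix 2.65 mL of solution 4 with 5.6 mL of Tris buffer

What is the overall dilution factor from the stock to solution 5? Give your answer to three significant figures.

Step 1: 110 μL + 2500 μL = 2610 μL total → factor 2610/110 = 23.727
Step 2: 350 μL + 1300 μL = 1650 μL total → factor 1650/350 = 4.7143
Step 3: 55 μL + 1950 μL = 2005 μL total → factor 2005/55 = 36.455
Step 4: 35 μL + 23.4 mL = 23435 μL total → factor 23435/35 = 669.57
Step 5: 2.65 mL + 5.6 mL = 8.25 mL total → factor 8.25/2.65 = 3.1132
Overall dilution factor = 23.727 × 4.7143 × 36.455 × 669.57 × 3.1132 = 8.5 × 10^6

8.50 × 10^6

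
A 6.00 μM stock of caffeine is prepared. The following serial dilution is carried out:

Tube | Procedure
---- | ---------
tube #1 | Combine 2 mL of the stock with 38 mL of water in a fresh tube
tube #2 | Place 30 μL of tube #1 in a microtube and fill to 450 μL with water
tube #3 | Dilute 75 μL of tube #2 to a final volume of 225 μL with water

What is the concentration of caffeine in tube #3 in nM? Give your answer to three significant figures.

Step 1: 2 mL + 38 mL = 40 mL total → factor 40/2 = 20
Step 2: 30 μL brought to 450 μL → factor 450/30 = 15
Step 3: 75 μL brought to 225 μL → factor 225/75 = 3
Overall dilution factor = 20 × 15 × 3 = 900
Final = 6.00 μM / 900 = 0.006667 μM = 6.67 nM

6.67 nM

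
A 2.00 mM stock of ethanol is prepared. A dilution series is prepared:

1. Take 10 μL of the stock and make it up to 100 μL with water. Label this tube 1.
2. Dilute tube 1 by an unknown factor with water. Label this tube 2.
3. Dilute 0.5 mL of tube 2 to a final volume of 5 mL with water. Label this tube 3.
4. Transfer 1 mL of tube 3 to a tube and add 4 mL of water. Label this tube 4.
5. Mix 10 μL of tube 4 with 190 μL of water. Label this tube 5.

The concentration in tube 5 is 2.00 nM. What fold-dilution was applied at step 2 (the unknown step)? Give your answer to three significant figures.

100-fold

Step 1: 10 μL brought to 100 μL → factor 100/10 = 10
Step 2: unknown factor x
Step 3: 0.5 mL brought to 5 mL → factor 5/0.5 = 10
Step 4: 1 mL + 4 mL = 5 mL total → factor 5/1 = 5
Step 5: 10 μL + 190 μL = 200 μL total → factor 200/10 = 20
Product of known-step factors = 10000
Overall factor = 2.00 mM / (2.00 nM) = 1 × 10^6
x = 1 × 10^6 / 10000 = 100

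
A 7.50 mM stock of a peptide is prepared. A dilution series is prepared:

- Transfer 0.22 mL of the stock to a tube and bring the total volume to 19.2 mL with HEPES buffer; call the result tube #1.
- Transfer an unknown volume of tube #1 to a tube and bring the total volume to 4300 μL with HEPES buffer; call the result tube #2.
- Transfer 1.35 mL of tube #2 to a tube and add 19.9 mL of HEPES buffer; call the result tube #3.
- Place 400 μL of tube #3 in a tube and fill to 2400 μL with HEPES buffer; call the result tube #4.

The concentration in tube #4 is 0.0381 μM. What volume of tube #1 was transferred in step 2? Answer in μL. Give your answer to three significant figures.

180 μL

Step 1: 0.22 mL brought to 19.2 mL → factor 19.2/0.22 = 87.273
Step 2: v brought to 4300 μL → factor = 4300 μL/v
Step 3: 1.35 mL + 19.9 mL = 21.25 mL total → factor 21.25/1.35 = 15.741
Step 4: 400 μL brought to 2400 μL → factor 2400/400 = 6
Product of known-step factors = 8242.4
Overall factor = 7.50 mM / (0.0381 μM) = 1.9685 × 10^5
Step-2 factor = 1.9685 × 10^5 / 8242.4 = 23.883
v = 4300 μL / 23.883 = 180 μL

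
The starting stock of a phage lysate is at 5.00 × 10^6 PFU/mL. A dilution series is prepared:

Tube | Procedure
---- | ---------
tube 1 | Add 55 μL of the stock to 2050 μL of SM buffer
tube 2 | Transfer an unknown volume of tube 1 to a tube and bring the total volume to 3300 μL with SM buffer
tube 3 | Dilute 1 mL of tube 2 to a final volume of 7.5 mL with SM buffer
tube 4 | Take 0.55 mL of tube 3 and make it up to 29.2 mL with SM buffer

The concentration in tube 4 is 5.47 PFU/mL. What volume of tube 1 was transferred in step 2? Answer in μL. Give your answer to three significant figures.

Step 1: 55 μL + 2050 μL = 2105 μL total → factor 2105/55 = 38.273
Step 2: v brought to 3300 μL → factor = 3300 μL/v
Step 3: 1 mL brought to 7.5 mL → factor 7.5/1 = 7.5
Step 4: 0.55 mL brought to 29.2 mL → factor 29.2/0.55 = 53.091
Product of known-step factors = 15240
Overall factor = 5.00 × 10^6 PFU/mL / (5.47 PFU/mL) = 9.1408 × 10^5
Step-2 factor = 9.1408 × 10^5 / 15240 = 59.981
v = 3300 μL / 59.981 = 55.0 μL

55.0 μL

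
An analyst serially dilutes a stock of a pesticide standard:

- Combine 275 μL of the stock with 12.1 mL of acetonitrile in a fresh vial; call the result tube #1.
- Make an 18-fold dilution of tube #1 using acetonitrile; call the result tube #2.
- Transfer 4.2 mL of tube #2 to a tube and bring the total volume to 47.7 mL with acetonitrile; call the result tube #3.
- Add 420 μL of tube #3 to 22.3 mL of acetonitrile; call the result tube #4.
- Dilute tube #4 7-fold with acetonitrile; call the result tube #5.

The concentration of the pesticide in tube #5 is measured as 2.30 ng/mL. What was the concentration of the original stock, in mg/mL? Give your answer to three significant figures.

Step 1: 275 μL + 12.1 mL = 12375 μL total → factor 12375/275 = 45
Step 2: 18-fold → factor 18
Step 3: 4.2 mL brought to 47.7 mL → factor 47.7/4.2 = 11.357
Step 4: 420 μL + 22.3 mL = 22720 μL total → factor 22720/420 = 54.095
Step 5: 7-fold → factor 7
Overall dilution factor = 45 × 18 × 11.357 × 54.095 × 7 = 3.4835 × 10^6
Stock = 2.30 ng/mL × 3.4835 × 10^6 = 8.012 × 10^6 ng/mL = 8.01 mg/mL

8.01 mg/mL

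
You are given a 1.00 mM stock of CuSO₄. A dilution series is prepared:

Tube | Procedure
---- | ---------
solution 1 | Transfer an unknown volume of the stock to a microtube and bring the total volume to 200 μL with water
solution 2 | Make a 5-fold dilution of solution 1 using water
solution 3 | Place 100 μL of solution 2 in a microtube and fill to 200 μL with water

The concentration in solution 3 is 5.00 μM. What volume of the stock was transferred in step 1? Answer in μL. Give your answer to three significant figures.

Step 1: v brought to 200 μL → factor = 200 μL/v
Step 2: 5-fold → factor 5
Step 3: 100 μL brought to 200 μL → factor 200/100 = 2
Product of known-step factors = 10
Overall factor = 1.00 mM / (5.00 μM) = 200
Step-1 factor = 200 / 10 = 20
v = 200 μL / 20 = 10.0 μL

10.0 μL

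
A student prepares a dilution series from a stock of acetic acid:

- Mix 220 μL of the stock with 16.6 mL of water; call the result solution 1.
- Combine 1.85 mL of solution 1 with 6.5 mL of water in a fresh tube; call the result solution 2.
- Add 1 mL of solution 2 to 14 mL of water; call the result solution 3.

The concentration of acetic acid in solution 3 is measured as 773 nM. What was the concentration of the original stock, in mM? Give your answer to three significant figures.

4.00 mM

Step 1: 220 μL + 16.6 mL = 16820 μL total → factor 16820/220 = 76.455
Step 2: 1.85 mL + 6.5 mL = 8.35 mL total → factor 8.35/1.85 = 4.5135
Step 3: 1 mL + 14 mL = 15 mL total → factor 15/1 = 15
Overall dilution factor = 76.455 × 4.5135 × 15 = 5176.2
Stock = 773 nM × 5176.2 = 4.001 × 10^6 nM = 4.00 mM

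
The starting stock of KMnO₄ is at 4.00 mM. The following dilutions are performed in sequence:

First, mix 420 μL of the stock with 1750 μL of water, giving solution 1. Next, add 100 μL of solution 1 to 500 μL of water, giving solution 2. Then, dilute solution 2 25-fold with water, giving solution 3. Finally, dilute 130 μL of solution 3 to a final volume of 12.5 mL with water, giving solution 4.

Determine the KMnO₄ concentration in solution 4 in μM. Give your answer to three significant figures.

Step 1: 420 μL + 1750 μL = 2170 μL total → factor 2170/420 = 5.1667
Step 2: 100 μL + 500 μL = 600 μL total → factor 600/100 = 6
Step 3: 25-fold → factor 25
Step 4: 130 μL brought to 12.5 mL → factor 12500/130 = 96.154
Overall dilution factor = 5.1667 × 6 × 25 × 96.154 = 74519
Final = 4.00 mM / 74519 = 5.368 × 10^-5 mM = 0.0537 μM

0.0537 μM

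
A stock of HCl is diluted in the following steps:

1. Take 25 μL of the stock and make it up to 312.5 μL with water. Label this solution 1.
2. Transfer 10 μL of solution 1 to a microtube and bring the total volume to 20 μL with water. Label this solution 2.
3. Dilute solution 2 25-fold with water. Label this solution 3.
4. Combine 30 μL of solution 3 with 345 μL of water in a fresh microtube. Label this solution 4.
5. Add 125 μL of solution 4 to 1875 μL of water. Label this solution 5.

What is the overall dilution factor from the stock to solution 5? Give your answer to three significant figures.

Step 1: 25 μL brought to 312.5 μL → factor 312.5/25 = 12.5
Step 2: 10 μL brought to 20 μL → factor 20/10 = 2
Step 3: 25-fold → factor 25
Step 4: 30 μL + 345 μL = 375 μL total → factor 375/30 = 12.5
Step 5: 125 μL + 1875 μL = 2000 μL total → factor 2000/125 = 16
Overall dilution factor = 12.5 × 2 × 25 × 12.5 × 16 = 1.25 × 10^5

1.25 × 10^5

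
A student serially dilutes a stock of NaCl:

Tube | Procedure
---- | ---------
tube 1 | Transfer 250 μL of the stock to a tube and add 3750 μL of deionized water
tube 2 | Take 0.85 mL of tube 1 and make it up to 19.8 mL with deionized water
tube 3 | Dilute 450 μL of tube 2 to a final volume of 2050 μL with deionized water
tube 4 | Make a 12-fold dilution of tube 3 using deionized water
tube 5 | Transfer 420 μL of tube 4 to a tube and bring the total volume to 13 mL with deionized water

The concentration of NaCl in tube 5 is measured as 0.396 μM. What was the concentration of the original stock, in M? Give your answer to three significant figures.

Step 1: 250 μL + 3750 μL = 4000 μL total → factor 4000/250 = 16
Step 2: 0.85 mL brought to 19.8 mL → factor 19.8/0.85 = 23.294
Step 3: 450 μL brought to 2050 μL → factor 2050/450 = 4.5556
Step 4: 12-fold → factor 12
Step 5: 420 μL brought to 13 mL → factor 13000/420 = 30.952
Overall dilution factor = 16 × 23.294 × 4.5556 × 12 × 30.952 = 6.3064 × 10^5
Stock = 0.396 μM × 6.3064 × 10^5 = 2.497 × 10^5 μM = 0.250 M

0.250 M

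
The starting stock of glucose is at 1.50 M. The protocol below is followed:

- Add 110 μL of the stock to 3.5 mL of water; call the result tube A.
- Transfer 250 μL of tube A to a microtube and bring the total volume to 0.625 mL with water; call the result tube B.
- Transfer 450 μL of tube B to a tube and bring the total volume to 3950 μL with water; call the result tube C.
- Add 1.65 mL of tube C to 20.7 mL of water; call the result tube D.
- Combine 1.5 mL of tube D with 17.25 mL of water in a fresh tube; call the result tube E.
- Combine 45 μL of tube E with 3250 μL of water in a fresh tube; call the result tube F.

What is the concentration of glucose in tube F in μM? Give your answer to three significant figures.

0.168 μM

Step 1: 110 μL + 3.5 mL = 3610 μL total → factor 3610/110 = 32.818
Step 2: 250 μL brought to 0.625 mL → factor 625/250 = 2.5
Step 3: 450 μL brought to 3950 μL → factor 3950/450 = 8.7778
Step 4: 1.65 mL + 20.7 mL = 22.35 mL total → factor 22.35/1.65 = 13.545
Step 5: 1.5 mL + 17.25 mL = 18.75 mL total → factor 18.75/1.5 = 12.5
Step 6: 45 μL + 3250 μL = 3295 μL total → factor 3295/45 = 73.222
Overall dilution factor = 32.818 × 2.5 × 8.7778 × 13.545 × 12.5 × 73.222 = 8.9286 × 10^6
Final = 1.50 M / 8.9286 × 10^6 = 1.680 × 10^-7 M = 0.168 μM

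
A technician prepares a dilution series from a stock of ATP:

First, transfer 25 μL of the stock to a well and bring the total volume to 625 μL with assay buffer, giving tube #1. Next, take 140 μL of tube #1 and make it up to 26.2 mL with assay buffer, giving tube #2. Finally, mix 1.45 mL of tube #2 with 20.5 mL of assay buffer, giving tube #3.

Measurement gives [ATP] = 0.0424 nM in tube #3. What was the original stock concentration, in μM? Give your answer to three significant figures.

3.00 μM

Step 1: 25 μL brought to 625 μL → factor 625/25 = 25
Step 2: 140 μL brought to 26.2 mL → factor 26200/140 = 187.14
Step 3: 1.45 mL + 20.5 mL = 21.95 mL total → factor 21.95/1.45 = 15.138
Overall dilution factor = 25 × 187.14 × 15.138 = 70824
Stock = 0.0424 nM × 70824 = 3003 nM = 3.00 μM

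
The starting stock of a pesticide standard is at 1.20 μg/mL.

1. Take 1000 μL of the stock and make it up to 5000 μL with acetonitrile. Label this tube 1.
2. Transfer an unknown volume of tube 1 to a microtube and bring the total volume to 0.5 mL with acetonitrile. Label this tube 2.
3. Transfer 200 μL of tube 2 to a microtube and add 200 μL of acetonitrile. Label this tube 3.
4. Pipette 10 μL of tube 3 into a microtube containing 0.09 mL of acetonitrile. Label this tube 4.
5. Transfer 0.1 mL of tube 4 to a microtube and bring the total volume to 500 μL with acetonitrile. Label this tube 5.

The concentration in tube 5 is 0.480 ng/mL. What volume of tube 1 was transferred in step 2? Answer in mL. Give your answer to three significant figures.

Step 1: 1000 μL brought to 5000 μL → factor 5000/1000 = 5
Step 2: v brought to 0.5 mL → factor = 0.5 mL/v
Step 3: 200 μL + 200 μL = 400 μL total → factor 400/200 = 2
Step 4: 10 μL + 0.09 mL = 100 μL total → factor 100/10 = 10
Step 5: 0.1 mL brought to 500 μL → factor 0.5/0.1 = 5
Product of known-step factors = 500
Overall factor = 1.20 μg/mL / (0.480 ng/mL) = 2500
Step-2 factor = 2500 / 500 = 5
v = 0.5 mL / 5 = 0.100 mL

0.100 mL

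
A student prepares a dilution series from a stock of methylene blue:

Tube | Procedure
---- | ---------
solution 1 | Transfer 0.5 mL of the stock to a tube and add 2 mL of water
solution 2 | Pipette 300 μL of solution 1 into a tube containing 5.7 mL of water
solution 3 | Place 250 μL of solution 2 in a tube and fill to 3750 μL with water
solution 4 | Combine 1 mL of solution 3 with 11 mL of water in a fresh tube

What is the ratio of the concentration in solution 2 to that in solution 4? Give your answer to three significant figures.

180

Step 1: 0.5 mL + 2 mL = 2.5 mL total → factor 2.5/0.5 = 5
Step 2: 300 μL + 5.7 mL = 6000 μL total → factor 6000/300 = 20
Step 3: 250 μL brought to 3750 μL → factor 3750/250 = 15
Step 4: 1 mL + 11 mL = 12 mL total → factor 12/1 = 12
Dilution factor to solution 2 = 100; to solution 4 = 18000
[solution 2]/[solution 4] = (factor to solution 4)/(factor to solution 2) = 18000/100 = 180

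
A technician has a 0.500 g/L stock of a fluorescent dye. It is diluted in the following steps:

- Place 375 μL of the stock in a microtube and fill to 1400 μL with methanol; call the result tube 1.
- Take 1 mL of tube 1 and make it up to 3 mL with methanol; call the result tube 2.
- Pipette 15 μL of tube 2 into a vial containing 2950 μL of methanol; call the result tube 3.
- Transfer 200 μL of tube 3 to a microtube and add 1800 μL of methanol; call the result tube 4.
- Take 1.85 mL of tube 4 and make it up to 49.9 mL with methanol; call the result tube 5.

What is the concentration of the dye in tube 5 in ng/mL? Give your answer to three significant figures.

0.837 ng/mL

Step 1: 375 μL brought to 1400 μL → factor 1400/375 = 3.7333
Step 2: 1 mL brought to 3 mL → factor 3/1 = 3
Step 3: 15 μL + 2950 μL = 2965 μL total → factor 2965/15 = 197.67
Step 4: 200 μL + 1800 μL = 2000 μL total → factor 2000/200 = 10
Step 5: 1.85 mL brought to 49.9 mL → factor 49.9/1.85 = 26.973
Overall dilution factor = 3.7333 × 3 × 197.67 × 10 × 26.973 = 5.9715 × 10^5
Final = 0.500 g/L / 5.9715 × 10^5 = 8.373 × 10^-7 g/L = 0.837 ng/mL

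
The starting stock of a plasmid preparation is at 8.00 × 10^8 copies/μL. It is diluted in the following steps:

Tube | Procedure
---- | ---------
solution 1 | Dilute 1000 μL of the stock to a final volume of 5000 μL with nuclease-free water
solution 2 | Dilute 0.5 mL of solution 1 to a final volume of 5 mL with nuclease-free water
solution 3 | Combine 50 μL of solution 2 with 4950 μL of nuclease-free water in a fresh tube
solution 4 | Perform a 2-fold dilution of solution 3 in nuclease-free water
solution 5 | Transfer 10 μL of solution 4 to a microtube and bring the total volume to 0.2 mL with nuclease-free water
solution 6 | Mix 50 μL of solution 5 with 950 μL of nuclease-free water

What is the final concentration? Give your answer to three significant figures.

200 copies/μL

Step 1: 1000 μL brought to 5000 μL → factor 5000/1000 = 5
Step 2: 0.5 mL brought to 5 mL → factor 5/0.5 = 10
Step 3: 50 μL + 4950 μL = 5000 μL total → factor 5000/50 = 100
Step 4: 2-fold → factor 2
Step 5: 10 μL brought to 0.2 mL → factor 200/10 = 20
Step 6: 50 μL + 950 μL = 1000 μL total → factor 1000/50 = 20
Overall dilution factor = 5 × 10 × 100 × 2 × 20 × 20 = 4 × 10^6
Final = 8.00 × 10^8 copies/μL / 4 × 10^6 = 200 copies/μL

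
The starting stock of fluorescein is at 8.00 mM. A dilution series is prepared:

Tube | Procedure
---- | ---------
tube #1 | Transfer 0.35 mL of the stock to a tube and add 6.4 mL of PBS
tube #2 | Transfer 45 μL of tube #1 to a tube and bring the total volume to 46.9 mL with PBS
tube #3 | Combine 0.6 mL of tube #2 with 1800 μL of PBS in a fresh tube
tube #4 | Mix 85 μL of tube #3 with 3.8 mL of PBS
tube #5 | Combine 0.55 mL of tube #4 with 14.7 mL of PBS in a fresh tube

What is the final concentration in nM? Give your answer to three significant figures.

Step 1: 0.35 mL + 6.4 mL = 6.75 mL total → factor 6.75/0.35 = 19.286
Step 2: 45 μL brought to 46.9 mL → factor 46900/45 = 1042.2
Step 3: 0.6 mL + 1800 μL = 2.4 mL total → factor 2.4/0.6 = 4
Step 4: 85 μL + 3.8 mL = 3885 μL total → factor 3885/85 = 45.706
Step 5: 0.55 mL + 14.7 mL = 15.25 mL total → factor 15.25/0.55 = 27.727
Overall dilution factor = 19.286 × 1042.2 × 4 × 45.706 × 27.727 = 1.0189 × 10^8
Final = 8.00 mM / 1.0189 × 10^8 = 7.852 × 10^-8 mM = 0.0785 nM

0.0785 nM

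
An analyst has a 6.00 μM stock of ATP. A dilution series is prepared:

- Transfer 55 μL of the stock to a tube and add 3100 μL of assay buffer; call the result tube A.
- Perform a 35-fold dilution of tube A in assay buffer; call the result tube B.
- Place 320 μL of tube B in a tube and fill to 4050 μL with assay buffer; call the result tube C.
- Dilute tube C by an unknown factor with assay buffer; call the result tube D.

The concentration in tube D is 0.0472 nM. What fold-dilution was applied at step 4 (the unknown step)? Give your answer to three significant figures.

Step 1: 55 μL + 3100 μL = 3155 μL total → factor 3155/55 = 57.364
Step 2: 35-fold → factor 35
Step 3: 320 μL brought to 4050 μL → factor 4050/320 = 12.656
Step 4: unknown factor x
Product of known-step factors = 25410
Overall factor = 6.00 μM / (0.0472 nM) = 1.2712 × 10^5
x = 1.2712 × 10^5 / 25410 = 5.00

5.00-fold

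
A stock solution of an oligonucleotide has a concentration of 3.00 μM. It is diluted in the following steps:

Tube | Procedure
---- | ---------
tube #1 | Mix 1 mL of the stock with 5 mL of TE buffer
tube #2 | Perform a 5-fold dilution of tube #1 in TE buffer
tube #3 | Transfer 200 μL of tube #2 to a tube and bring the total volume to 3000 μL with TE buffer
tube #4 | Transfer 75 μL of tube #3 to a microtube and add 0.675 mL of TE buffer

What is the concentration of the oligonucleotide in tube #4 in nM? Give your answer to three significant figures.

Step 1: 1 mL + 5 mL = 6 mL total → factor 6/1 = 6
Step 2: 5-fold → factor 5
Step 3: 200 μL brought to 3000 μL → factor 3000/200 = 15
Step 4: 75 μL + 0.675 mL = 750 μL total → factor 750/75 = 10
Overall dilution factor = 6 × 5 × 15 × 10 = 4500
Final = 3.00 μM / 4500 = 0.0006667 μM = 0.667 nM

0.667 nM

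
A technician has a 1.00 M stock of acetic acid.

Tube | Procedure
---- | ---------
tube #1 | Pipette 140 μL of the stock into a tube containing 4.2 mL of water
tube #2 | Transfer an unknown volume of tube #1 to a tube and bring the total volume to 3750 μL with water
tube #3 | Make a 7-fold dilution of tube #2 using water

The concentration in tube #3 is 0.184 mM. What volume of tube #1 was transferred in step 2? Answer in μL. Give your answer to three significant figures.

150 μL

Step 1: 140 μL + 4.2 mL = 4340 μL total → factor 4340/140 = 31
Step 2: v brought to 3750 μL → factor = 3750 μL/v
Step 3: 7-fold → factor 7
Product of known-step factors = 217
Overall factor = 1.00 M / (0.184 mM) = 5434.8
Step-2 factor = 5434.8 / 217 = 25.045
v = 3750 μL / 25.045 = 150 μL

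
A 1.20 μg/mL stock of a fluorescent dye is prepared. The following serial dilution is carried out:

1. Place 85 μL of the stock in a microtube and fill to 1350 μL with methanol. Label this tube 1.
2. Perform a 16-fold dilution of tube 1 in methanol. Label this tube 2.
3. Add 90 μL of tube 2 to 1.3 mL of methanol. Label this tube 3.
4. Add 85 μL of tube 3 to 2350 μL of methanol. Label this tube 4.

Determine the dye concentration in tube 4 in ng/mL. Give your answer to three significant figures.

0.0107 ng/mL

Step 1: 85 μL brought to 1350 μL → factor 1350/85 = 15.882
Step 2: 16-fold → factor 16
Step 3: 90 μL + 1.3 mL = 1390 μL total → factor 1390/90 = 15.444
Step 4: 85 μL + 2350 μL = 2435 μL total → factor 2435/85 = 28.647
Overall dilution factor = 15.882 × 16 × 15.444 × 28.647 = 1.1243 × 10^5
Final = 1.20 μg/mL / 1.1243 × 10^5 = 1.067 × 10^-5 μg/mL = 0.0107 ng/mL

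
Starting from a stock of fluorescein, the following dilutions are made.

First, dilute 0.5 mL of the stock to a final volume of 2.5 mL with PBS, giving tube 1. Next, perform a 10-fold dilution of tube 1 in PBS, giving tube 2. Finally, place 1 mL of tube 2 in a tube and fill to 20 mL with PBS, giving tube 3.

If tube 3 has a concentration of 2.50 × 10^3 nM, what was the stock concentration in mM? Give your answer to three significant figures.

Step 1: 0.5 mL brought to 2.5 mL → factor 2.5/0.5 = 5
Step 2: 10-fold → factor 10
Step 3: 1 mL brought to 20 mL → factor 20/1 = 20
Overall dilution factor = 5 × 10 × 20 = 1000
Stock = 2.50 × 10^3 nM × 1000 = 2.500 × 10^6 nM = 2.50 mM

2.50 mM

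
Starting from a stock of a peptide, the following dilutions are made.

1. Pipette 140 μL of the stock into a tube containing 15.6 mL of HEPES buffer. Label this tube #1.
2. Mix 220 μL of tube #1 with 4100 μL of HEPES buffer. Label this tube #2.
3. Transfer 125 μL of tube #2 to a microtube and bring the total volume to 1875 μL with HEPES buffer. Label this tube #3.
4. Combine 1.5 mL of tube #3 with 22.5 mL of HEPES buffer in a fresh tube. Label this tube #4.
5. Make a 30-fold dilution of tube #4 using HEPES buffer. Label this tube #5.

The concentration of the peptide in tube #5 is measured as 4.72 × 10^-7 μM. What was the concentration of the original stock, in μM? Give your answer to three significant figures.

7.50 μM

Step 1: 140 μL + 15.6 mL = 15740 μL total → factor 15740/140 = 112.43
Step 2: 220 μL + 4100 μL = 4320 μL total → factor 4320/220 = 19.636
Step 3: 125 μL brought to 1875 μL → factor 1875/125 = 15
Step 4: 1.5 mL + 22.5 mL = 24 mL total → factor 24/1.5 = 16
Step 5: 30-fold → factor 30
Overall dilution factor = 112.43 × 19.636 × 15 × 16 × 30 = 1.5895 × 10^7
Stock = 4.72 × 10^-7 μM × 1.5895 × 10^7 = 7.50 μM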